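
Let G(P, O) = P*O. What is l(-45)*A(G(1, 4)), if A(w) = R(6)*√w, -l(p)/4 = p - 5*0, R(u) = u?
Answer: 2160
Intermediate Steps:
G(P, O) = O*P
l(p) = -4*p (l(p) = -4*(p - 5*0) = -4*(p + 0) = -4*p)
A(w) = 6*√w
l(-45)*A(G(1, 4)) = (-4*(-45))*(6*√(4*1)) = 180*(6*√4) = 180*(6*2) = 180*12 = 2160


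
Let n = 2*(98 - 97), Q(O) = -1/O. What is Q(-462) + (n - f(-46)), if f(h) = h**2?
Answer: -976667/462 ≈ -2114.0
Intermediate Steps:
n = 2 (n = 2*1 = 2)
Q(-462) + (n - f(-46)) = -1/(-462) + (2 - 1*(-46)**2) = -1*(-1/462) + (2 - 1*2116) = 1/462 + (2 - 2116) = 1/462 - 2114 = -976667/462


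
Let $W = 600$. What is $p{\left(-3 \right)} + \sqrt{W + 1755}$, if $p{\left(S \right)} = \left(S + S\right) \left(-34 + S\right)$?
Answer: $222 + \sqrt{2355} \approx 270.53$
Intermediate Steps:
$p{\left(S \right)} = 2 S \left(-34 + S\right)$
$p{\left(-3 \right)} + \sqrt{W + 1755} = 2 \left(-3\right) \left(-34 - 3\right) + \sqrt{600 + 1755} = 2 \left(-3\right) \left(-37\right) + \sqrt{2355} = 222 + \sqrt{2355}$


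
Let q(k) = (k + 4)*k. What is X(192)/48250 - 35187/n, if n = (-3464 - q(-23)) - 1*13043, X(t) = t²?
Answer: 387066061/136258000 ≈ 2.8407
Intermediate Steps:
q(k) = k*(4 + k) (q(k) = (4 + k)*k = k*(4 + k))
n = -16944 (n = (-3464 - (-23)*(4 - 23)) - 1*13043 = (-3464 - (-23)*(-19)) - 13043 = (-3464 - 1*437) - 13043 = (-3464 - 437) - 13043 = -3901 - 13043 = -16944)
X(192)/48250 - 35187/n = 192²/48250 - 35187/(-16944) = 36864*(1/48250) - 35187*(-1/16944) = 18432/24125 + 11729/5648 = 387066061/136258000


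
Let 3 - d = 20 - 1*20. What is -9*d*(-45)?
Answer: 1215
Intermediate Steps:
d = 3 (d = 3 - (20 - 1*20) = 3 - (20 - 20) = 3 - 1*0 = 3 + 0 = 3)
-9*d*(-45) = -9*3*(-45) = -27*(-45) = 1215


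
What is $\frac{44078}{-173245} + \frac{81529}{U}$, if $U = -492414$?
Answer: $- \frac{35829115897}{85308263430} \approx -0.42$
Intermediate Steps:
$\frac{44078}{-173245} + \frac{81529}{U} = \frac{44078}{-173245} + \frac{81529}{-492414} = 44078 \left(- \frac{1}{173245}\right) + 81529 \left(- \frac{1}{492414}\right) = - \frac{44078}{173245} - \frac{81529}{492414} = - \frac{35829115897}{85308263430}$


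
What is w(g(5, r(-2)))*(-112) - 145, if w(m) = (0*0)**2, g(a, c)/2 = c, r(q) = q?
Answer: -145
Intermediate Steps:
g(a, c) = 2*c
w(m) = 0 (w(m) = 0**2 = 0)
w(g(5, r(-2)))*(-112) - 145 = 0*(-112) - 145 = 0 - 145 = -145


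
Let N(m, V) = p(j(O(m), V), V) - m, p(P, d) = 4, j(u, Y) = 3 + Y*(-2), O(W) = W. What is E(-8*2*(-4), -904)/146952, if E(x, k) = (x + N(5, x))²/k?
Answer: -441/14760512 ≈ -2.9877e-5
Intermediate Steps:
j(u, Y) = 3 - 2*Y
N(m, V) = 4 - m
E(x, k) = (-1 + x)²/k (E(x, k) = (x + (4 - 1*5))²/k = (x + (4 - 5))²/k = (x - 1)²/k = (-1 + x)²/k)
E(-8*2*(-4), -904)/146952 = ((-1 - 8*2*(-4))²/(-904))/146952 = -(-1 - 16*(-4))²/904*(1/146952) = -(-1 + 64)²/904*(1/146952) = -1/904*63²*(1/146952) = -1/904*3969*(1/146952) = -3969/904*1/146952 = -441/14760512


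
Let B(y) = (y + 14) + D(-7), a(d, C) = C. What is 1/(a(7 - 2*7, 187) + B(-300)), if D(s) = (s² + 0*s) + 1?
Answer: -1/49 ≈ -0.020408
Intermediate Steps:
D(s) = 1 + s² (D(s) = (s² + 0) + 1 = s² + 1 = 1 + s²)
B(y) = 64 + y (B(y) = (y + 14) + (1 + (-7)²) = (14 + y) + (1 + 49) = (14 + y) + 50 = 64 + y)
1/(a(7 - 2*7, 187) + B(-300)) = 1/(187 + (64 - 300)) = 1/(187 - 236) = 1/(-49) = -1/49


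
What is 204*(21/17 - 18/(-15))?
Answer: 2484/5 ≈ 496.80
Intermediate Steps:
204*(21/17 - 18/(-15)) = 204*(21*(1/17) - 18*(-1/15)) = 204*(21/17 + 6/5) = 204*(207/85) = 2484/5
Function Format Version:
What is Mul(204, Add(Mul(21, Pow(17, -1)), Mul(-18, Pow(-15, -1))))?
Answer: Rational(2484, 5) ≈ 496.80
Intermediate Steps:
Mul(204, Add(Mul(21, Pow(17, -1)), Mul(-18, Pow(-15, -1)))) = Mul(204, Add(Mul(21, Rational(1, 17)), Mul(-18, Rational(-1, 15)))) = Mul(204, Add(Rational(21, 17), Rational(6, 5))) = Mul(204, Rational(207, 85)) = Rational(2484, 5)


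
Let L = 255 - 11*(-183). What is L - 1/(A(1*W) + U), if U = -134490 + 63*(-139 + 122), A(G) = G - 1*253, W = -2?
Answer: 308030689/135816 ≈ 2268.0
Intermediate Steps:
L = 2268 (L = 255 + 2013 = 2268)
A(G) = -253 + G (A(G) = G - 253 = -253 + G)
U = -135561 (U = -134490 + 63*(-17) = -134490 - 1071 = -135561)
L - 1/(A(1*W) + U) = 2268 - 1/((-253 + 1*(-2)) - 135561) = 2268 - 1/((-253 - 2) - 135561) = 2268 - 1/(-255 - 135561) = 2268 - 1/(-135816) = 2268 - 1*(-1/135816) = 2268 + 1/135816 = 308030689/135816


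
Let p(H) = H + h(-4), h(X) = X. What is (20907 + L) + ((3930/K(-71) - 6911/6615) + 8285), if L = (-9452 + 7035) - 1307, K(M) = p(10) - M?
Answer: 1856816849/72765 ≈ 25518.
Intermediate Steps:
p(H) = -4 + H (p(H) = H - 4 = -4 + H)
K(M) = 6 - M (K(M) = (-4 + 10) - M = 6 - M)
L = -3724 (L = -2417 - 1307 = -3724)
(20907 + L) + ((3930/K(-71) - 6911/6615) + 8285) = (20907 - 3724) + ((3930/(6 - 1*(-71)) - 6911/6615) + 8285) = 17183 + ((3930/(6 + 71) - 6911*1/6615) + 8285) = 17183 + ((3930/77 - 6911/6615) + 8285) = 17183 + (3637829/72765 + 8285) = 17183 + 606495854/72765 = 1856816849/72765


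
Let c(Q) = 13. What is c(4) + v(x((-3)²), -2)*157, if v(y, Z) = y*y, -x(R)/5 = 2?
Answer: 15713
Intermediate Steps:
x(R) = -10 (x(R) = -5*2 = -10)
v(y, Z) = y²
c(4) + v(x((-3)²), -2)*157 = 13 + (-10)²*157 = 13 + 100*157 = 13 + 15700 = 15713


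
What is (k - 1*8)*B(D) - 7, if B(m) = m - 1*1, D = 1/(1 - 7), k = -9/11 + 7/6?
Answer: 763/396 ≈ 1.9268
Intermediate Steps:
k = 23/66 (k = -9*1/11 + 7*(⅙) = -9/11 + 7/6 = 23/66 ≈ 0.34848)
D = -⅙ (D = 1/(-6) = -⅙ ≈ -0.16667)
B(m) = -1 + m (B(m) = m - 1 = -1 + m)
(k - 1*8)*B(D) - 7 = (23/66 - 1*8)*(-1 - ⅙) - 7 = (23/66 - 8)*(-7/6) - 7 = -505/66*(-7/6) - 7 = 3535/396 - 7 = 763/396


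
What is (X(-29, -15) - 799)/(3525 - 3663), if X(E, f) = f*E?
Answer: 182/69 ≈ 2.6377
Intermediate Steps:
X(E, f) = E*f
(X(-29, -15) - 799)/(3525 - 3663) = (-29*(-15) - 799)/(3525 - 3663) = (435 - 799)/(-138) = -364*(-1/138) = 182/69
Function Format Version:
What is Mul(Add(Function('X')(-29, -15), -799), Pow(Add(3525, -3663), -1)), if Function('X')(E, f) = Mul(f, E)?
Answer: Rational(182, 69) ≈ 2.6377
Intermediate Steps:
Function('X')(E, f) = Mul(E, f)
Mul(Add(Function('X')(-29, -15), -799), Pow(Add(3525, -3663), -1)) = Mul(Add(Mul(-29, -15), -799), Pow(Add(3525, -3663), -1)) = Mul(Add(435, -799), Pow(-138, -1)) = Mul(-364, Rational(-1, 138)) = Rational(182, 69)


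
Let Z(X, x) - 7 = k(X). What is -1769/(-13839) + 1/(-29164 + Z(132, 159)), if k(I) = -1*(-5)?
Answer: 51556049/403434528 ≈ 0.12779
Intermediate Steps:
k(I) = 5
Z(X, x) = 12 (Z(X, x) = 7 + 5 = 12)
-1769/(-13839) + 1/(-29164 + Z(132, 159)) = -1769/(-13839) + 1/(-29164 + 12) = -1769*(-1/13839) + 1/(-29152) = 1769/13839 - 1/29152 = 51556049/403434528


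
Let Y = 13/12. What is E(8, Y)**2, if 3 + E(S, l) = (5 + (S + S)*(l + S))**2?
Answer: 41360983876/81 ≈ 5.1063e+8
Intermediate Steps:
Y = 13/12 (Y = 13*(1/12) = 13/12 ≈ 1.0833)
E(S, l) = -3 + (5 + 2*S*(S + l))**2 (E(S, l) = -3 + (5 + (S + S)*(l + S))**2 = -3 + (5 + (2*S)*(S + l))**2 = -3 + (5 + 2*S*(S + l))**2)
E(8, Y)**2 = (-3 + (5 + 2*8**2 + 2*8*(13/12))**2)**2 = (-3 + (5 + 2*64 + 52/3)**2)**2 = (-3 + (5 + 128 + 52/3)**2)**2 = (-3 + (451/3)**2)**2 = (-3 + 203401/9)**2 = (203374/9)**2 = 41360983876/81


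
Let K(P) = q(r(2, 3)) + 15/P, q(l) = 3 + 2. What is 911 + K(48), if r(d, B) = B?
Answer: 14661/16 ≈ 916.31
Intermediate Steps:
q(l) = 5
K(P) = 5 + 15/P
911 + K(48) = 911 + (5 + 15/48) = 911 + (5 + 15*(1/48)) = 911 + (5 + 5/16) = 911 + 85/16 = 14661/16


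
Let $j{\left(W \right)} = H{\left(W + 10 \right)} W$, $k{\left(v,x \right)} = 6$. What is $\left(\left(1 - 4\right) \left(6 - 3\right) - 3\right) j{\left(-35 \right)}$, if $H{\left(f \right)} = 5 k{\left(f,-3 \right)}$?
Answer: $12600$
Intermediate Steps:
$H{\left(f \right)} = 30$ ($H{\left(f \right)} = 5 \cdot 6 = 30$)
$j{\left(W \right)} = 30 W$
$\left(\left(1 - 4\right) \left(6 - 3\right) - 3\right) j{\left(-35 \right)} = \left(\left(1 - 4\right) \left(6 - 3\right) - 3\right) 30 \left(-35\right) = \left(\left(-3\right) 3 - 3\right) \left(-1050\right) = \left(-9 - 3\right) \left(-1050\right) = \left(-12\right) \left(-1050\right) = 12600$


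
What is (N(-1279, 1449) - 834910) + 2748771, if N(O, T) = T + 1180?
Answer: 1916490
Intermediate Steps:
N(O, T) = 1180 + T
(N(-1279, 1449) - 834910) + 2748771 = ((1180 + 1449) - 834910) + 2748771 = (2629 - 834910) + 2748771 = -832281 + 2748771 = 1916490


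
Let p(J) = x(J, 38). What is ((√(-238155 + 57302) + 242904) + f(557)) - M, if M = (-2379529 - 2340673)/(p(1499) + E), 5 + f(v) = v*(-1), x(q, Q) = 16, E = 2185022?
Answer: 264765599599/1092519 + I*√180853 ≈ 2.4234e+5 + 425.27*I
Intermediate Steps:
p(J) = 16
f(v) = -5 - v (f(v) = -5 + v*(-1) = -5 - v)
M = -2360101/1092519 (M = (-2379529 - 2340673)/(16 + 2185022) = -4720202/2185038 = -4720202*1/2185038 = -2360101/1092519 ≈ -2.1602)
((√(-238155 + 57302) + 242904) + f(557)) - M = ((√(-238155 + 57302) + 242904) + (-5 - 1*557)) - 1*(-2360101/1092519) = ((√(-180853) + 242904) + (-5 - 557)) + 2360101/1092519 = ((I*√180853 + 242904) - 562) + 2360101/1092519 = ((242904 + I*√180853) - 562) + 2360101/1092519 = (242342 + I*√180853) + 2360101/1092519 = 264765599599/1092519 + I*√180853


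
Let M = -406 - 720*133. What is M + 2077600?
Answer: 1981434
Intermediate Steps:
M = -96166 (M = -406 - 95760 = -96166)
M + 2077600 = -96166 + 2077600 = 1981434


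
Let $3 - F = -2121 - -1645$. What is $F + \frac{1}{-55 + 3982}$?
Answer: $\frac{1881034}{3927} \approx 479.0$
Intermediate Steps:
$F = 479$ ($F = 3 - \left(-2121 - -1645\right) = 3 - \left(-2121 + 1645\right) = 3 - -476 = 3 + 476 = 479$)
$F + \frac{1}{-55 + 3982} = 479 + \frac{1}{-55 + 3982} = 479 + \frac{1}{3927} = \frac{1881034}{3927}$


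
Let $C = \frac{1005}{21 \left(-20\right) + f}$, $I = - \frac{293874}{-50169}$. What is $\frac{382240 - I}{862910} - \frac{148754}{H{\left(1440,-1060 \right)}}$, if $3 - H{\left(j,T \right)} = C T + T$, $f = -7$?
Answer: $\frac{65750032569285727}{630197070597005} \approx 104.33$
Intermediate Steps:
$I = \frac{13994}{2389}$ ($I = \left(-293874\right) \left(- \frac{1}{50169}\right) = \frac{13994}{2389} \approx 5.8577$)
$C = - \frac{1005}{427}$ ($C = \frac{1005}{21 \left(-20\right) - 7} = \frac{1005}{-420 - 7} = \frac{1005}{-427} = 1005 \left(- \frac{1}{427}\right) = - \frac{1005}{427} \approx -2.3536$)
$H{\left(j,T \right)} = 3 + \frac{578 T}{427}$ ($H{\left(j,T \right)} = 3 - \left(- \frac{1005 T}{427} + T\right) = 3 - - \frac{578 T}{427} = 3 + \frac{578 T}{427}$)
$\frac{382240 - I}{862910} - \frac{148754}{H{\left(1440,-1060 \right)}} = \frac{382240 - \frac{13994}{2389}}{862910} - \frac{148754}{3 + \frac{578}{427} \left(-1060\right)} = \left(382240 - \frac{13994}{2389}\right) \frac{1}{862910} - \frac{148754}{3 - \frac{612680}{427}} = \frac{913157366}{2389} \cdot \frac{1}{862910} - \frac{148754}{- \frac{611399}{427}} = \frac{456578683}{1030745995} - - \frac{63517958}{611399} = \frac{456578683}{1030745995} + \frac{63517958}{611399} = \frac{65750032569285727}{630197070597005}$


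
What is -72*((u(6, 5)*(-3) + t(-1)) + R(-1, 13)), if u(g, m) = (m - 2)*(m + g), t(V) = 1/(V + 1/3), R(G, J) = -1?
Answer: 7308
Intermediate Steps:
t(V) = 1/(⅓ + V) (t(V) = 1/(V + ⅓) = 1/(⅓ + V))
u(g, m) = (-2 + m)*(g + m)
-72*((u(6, 5)*(-3) + t(-1)) + R(-1, 13)) = -72*(((5² - 2*6 - 2*5 + 6*5)*(-3) + 3/(1 + 3*(-1))) - 1) = -72*(((25 - 12 - 10 + 30)*(-3) + 3/(1 - 3)) - 1) = -72*((33*(-3) + 3/(-2)) - 1) = -72*((-99 + 3*(-½)) - 1) = -72*((-99 - 3/2) - 1) = -72*(-201/2 - 1) = -72*(-203/2) = 7308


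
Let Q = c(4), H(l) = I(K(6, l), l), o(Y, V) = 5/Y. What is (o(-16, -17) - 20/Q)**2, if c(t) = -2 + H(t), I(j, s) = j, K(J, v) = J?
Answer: 7225/256 ≈ 28.223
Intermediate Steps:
H(l) = 6
c(t) = 4 (c(t) = -2 + 6 = 4)
Q = 4
(o(-16, -17) - 20/Q)**2 = (5/(-16) - 20/4)**2 = (5*(-1/16) - 20*1/4)**2 = (-5/16 - 5)**2 = (-85/16)**2 = 7225/256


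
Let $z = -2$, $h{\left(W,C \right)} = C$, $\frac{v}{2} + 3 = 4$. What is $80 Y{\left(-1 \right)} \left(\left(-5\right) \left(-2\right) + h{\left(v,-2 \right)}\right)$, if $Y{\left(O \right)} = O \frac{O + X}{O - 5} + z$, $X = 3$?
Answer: $- \frac{3200}{3} \approx -1066.7$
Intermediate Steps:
$v = 2$ ($v = -6 + 2 \cdot 4 = -6 + 8 = 2$)
$Y{\left(O \right)} = -2 + \frac{O \left(3 + O\right)}{-5 + O}$ ($Y{\left(O \right)} = O \frac{O + 3}{O - 5} - 2 = O \frac{3 + O}{-5 + O} - 2 = \frac{O \left(3 + O\right)}{-5 + O} - 2 = -2 + \frac{O \left(3 + O\right)}{-5 + O}$)
$80 Y{\left(-1 \right)} \left(\left(-5\right) \left(-2\right) + h{\left(v,-2 \right)}\right) = 80 \frac{10 - 1 + \left(-1\right)^{2}}{-5 - 1} \left(\left(-5\right) \left(-2\right) - 2\right) = 80 \frac{10 - 1 + 1}{-6} \left(10 - 2\right) = 80 \left(\left(- \frac{1}{6}\right) 10\right) 8 = 80 \left(- \frac{5}{3}\right) 8 = \left(- \frac{400}{3}\right) 8 = - \frac{3200}{3}$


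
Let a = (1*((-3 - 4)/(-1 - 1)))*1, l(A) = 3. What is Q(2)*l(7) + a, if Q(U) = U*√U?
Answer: 7/2 + 6*√2 ≈ 11.985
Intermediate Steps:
Q(U) = U^(3/2)
a = 7/2 (a = (1*(-7/(-2)))*1 = (1*(-7*(-½)))*1 = (1*(7/2))*1 = (7/2)*1 = 7/2 ≈ 3.5000)
Q(2)*l(7) + a = 2^(3/2)*3 + 7/2 = (2*√2)*3 + 7/2 = 6*√2 + 7/2 = 7/2 + 6*√2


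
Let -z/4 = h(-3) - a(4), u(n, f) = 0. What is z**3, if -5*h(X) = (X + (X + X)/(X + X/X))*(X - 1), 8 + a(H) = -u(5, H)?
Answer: -32768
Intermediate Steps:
a(H) = -8 (a(H) = -8 - 1*0 = -8 + 0 = -8)
h(X) = -(-1 + X)*(X + 2*X/(1 + X))/5 (h(X) = -(X + (X + X)/(X + X/X))*(X - 1)/5 = -(X + (2*X)/(X + 1))*(-1 + X)/5 = -(X + (2*X)/(1 + X))*(-1 + X)/5 = -(X + 2*X/(1 + X))*(-1 + X)/5 = -(-1 + X)*(X + 2*X/(1 + X))/5)
z = -32 (z = -4*((1/5)*(-3)*(3 - 1*(-3)**2 - 2*(-3))/(1 - 3) - 1*(-8)) = -4*((1/5)*(-3)*(3 - 1*9 + 6)/(-2) + 8) = -4*((1/5)*(-3)*(-1/2)*(3 - 9 + 6) + 8) = -4*((1/5)*(-3)*(-1/2)*0 + 8) = -4*(0 + 8) = -4*8 = -32)
z**3 = (-32)**3 = -32768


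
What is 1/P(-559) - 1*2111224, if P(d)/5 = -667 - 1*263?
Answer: -9817191601/4650 ≈ -2.1112e+6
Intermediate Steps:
P(d) = -4650 (P(d) = 5*(-667 - 1*263) = 5*(-667 - 263) = 5*(-930) = -4650)
1/P(-559) - 1*2111224 = 1/(-4650) - 1*2111224 = -1/4650 - 2111224 = -9817191601/4650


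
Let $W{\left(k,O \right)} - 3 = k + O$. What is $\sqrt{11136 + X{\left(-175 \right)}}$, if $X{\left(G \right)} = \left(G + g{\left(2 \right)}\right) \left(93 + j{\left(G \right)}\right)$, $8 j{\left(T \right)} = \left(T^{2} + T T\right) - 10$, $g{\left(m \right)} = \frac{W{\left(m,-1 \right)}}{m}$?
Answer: $2 i \sqrt{332317} \approx 1152.9 i$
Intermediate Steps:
$W{\left(k,O \right)} = 3 + O + k$ ($W{\left(k,O \right)} = 3 + \left(k + O\right) = 3 + \left(O + k\right) = 3 + O + k$)
$g{\left(m \right)} = \frac{2 + m}{m}$ ($g{\left(m \right)} = \frac{3 - 1 + m}{m} = \frac{2 + m}{m}$)
$j{\left(T \right)} = - \frac{5}{4} + \frac{T^{2}}{4}$ ($j{\left(T \right)} = \frac{\left(T^{2} + T T\right) - 10}{8} = \frac{\left(T^{2} + T^{2}\right) - 10}{8} = \frac{2 T^{2} - 10}{8} = \frac{-10 + 2 T^{2}}{8} = - \frac{5}{4} + \frac{T^{2}}{4}$)
$X{\left(G \right)} = \left(2 + G\right) \left(\frac{367}{4} + \frac{G^{2}}{4}\right)$ ($X{\left(G \right)} = \left(G + \frac{2 + 2}{2}\right) \left(93 + \left(- \frac{5}{4} + \frac{G^{2}}{4}\right)\right) = \left(G + \frac{1}{2} \cdot 4\right) \left(\frac{367}{4} + \frac{G^{2}}{4}\right) = \left(G + 2\right) \left(\frac{367}{4} + \frac{G^{2}}{4}\right) = \left(2 + G\right) \left(\frac{367}{4} + \frac{G^{2}}{4}\right)$)
$\sqrt{11136 + X{\left(-175 \right)}} = \sqrt{11136 + \left(\frac{367}{2} + \frac{\left(-175\right)^{2}}{2} + \frac{\left(-175\right)^{3}}{4} + \frac{367}{4} \left(-175\right)\right)} = \sqrt{11136 + \left(\frac{367}{2} + \frac{1}{2} \cdot 30625 + \frac{1}{4} \left(-5359375\right) - \frac{64225}{4}\right)} = \sqrt{11136 + \left(\frac{367}{2} + \frac{30625}{2} - \frac{5359375}{4} - \frac{64225}{4}\right)} = \sqrt{11136 - 1340404} = \sqrt{-1329268} = 2 i \sqrt{332317}$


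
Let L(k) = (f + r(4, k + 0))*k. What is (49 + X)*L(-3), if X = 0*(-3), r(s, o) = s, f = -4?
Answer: 0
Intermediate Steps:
X = 0
L(k) = 0 (L(k) = (-4 + 4)*k = 0*k = 0)
(49 + X)*L(-3) = (49 + 0)*0 = 49*0 = 0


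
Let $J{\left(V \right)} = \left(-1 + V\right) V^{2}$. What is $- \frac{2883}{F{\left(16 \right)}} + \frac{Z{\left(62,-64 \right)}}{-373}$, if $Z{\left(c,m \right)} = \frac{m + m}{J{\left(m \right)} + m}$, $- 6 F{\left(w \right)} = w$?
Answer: $\frac{13423706381}{12416424} \approx 1081.1$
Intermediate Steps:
$F{\left(w \right)} = - \frac{w}{6}$
$J{\left(V \right)} = V^{2} \left(-1 + V\right)$
$Z{\left(c,m \right)} = \frac{2 m}{m + m^{2} \left(-1 + m\right)}$ ($Z{\left(c,m \right)} = \frac{m + m}{m^{2} \left(-1 + m\right) + m} = \frac{2 m}{m + m^{2} \left(-1 + m\right)}$)
$- \frac{2883}{F{\left(16 \right)}} + \frac{Z{\left(62,-64 \right)}}{-373} = - \frac{2883}{\left(- \frac{1}{6}\right) 16} + \frac{2 \frac{1}{1 - 64 \left(-1 - 64\right)}}{-373} = - \frac{2883}{- \frac{8}{3}} + \frac{2}{1 - -4160} \left(- \frac{1}{373}\right) = \left(-2883\right) \left(- \frac{3}{8}\right) + \frac{2}{1 + 4160} \left(- \frac{1}{373}\right) = \frac{8649}{8} + \frac{2}{4161} \left(- \frac{1}{373}\right) = \frac{8649}{8} - \frac{2}{1552053} = \frac{13423706381}{12416424}$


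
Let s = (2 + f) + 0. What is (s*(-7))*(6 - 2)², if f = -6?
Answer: 448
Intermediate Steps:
s = -4 (s = (2 - 6) + 0 = -4 + 0 = -4)
(s*(-7))*(6 - 2)² = (-4*(-7))*(6 - 2)² = 28*4² = 28*16 = 448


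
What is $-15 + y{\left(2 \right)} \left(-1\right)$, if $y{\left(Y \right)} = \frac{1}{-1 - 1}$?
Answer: $- \frac{29}{2} \approx -14.5$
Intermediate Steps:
$y{\left(Y \right)} = - \frac{1}{2}$ ($y{\left(Y \right)} = \frac{1}{-2} = - \frac{1}{2}$)
$-15 + y{\left(2 \right)} \left(-1\right) = -15 - - \frac{1}{2} = -15 + \frac{1}{2} = - \frac{29}{2}$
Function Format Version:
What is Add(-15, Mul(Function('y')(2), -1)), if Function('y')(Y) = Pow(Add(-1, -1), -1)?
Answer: Rational(-29, 2) ≈ -14.500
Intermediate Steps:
Function('y')(Y) = Rational(-1, 2) (Function('y')(Y) = Pow(-2, -1) = Rational(-1, 2))
Add(-15, Mul(Function('y')(2), -1)) = Add(-15, Mul(Rational(-1, 2), -1)) = Add(-15, Rational(1, 2)) = Rational(-29, 2)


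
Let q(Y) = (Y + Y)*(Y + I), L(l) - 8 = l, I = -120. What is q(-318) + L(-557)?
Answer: 278019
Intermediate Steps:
L(l) = 8 + l
q(Y) = 2*Y*(-120 + Y) (q(Y) = (Y + Y)*(Y - 120) = (2*Y)*(-120 + Y) = 2*Y*(-120 + Y))
q(-318) + L(-557) = 2*(-318)*(-120 - 318) + (8 - 557) = 2*(-318)*(-438) - 549 = 278568 - 549 = 278019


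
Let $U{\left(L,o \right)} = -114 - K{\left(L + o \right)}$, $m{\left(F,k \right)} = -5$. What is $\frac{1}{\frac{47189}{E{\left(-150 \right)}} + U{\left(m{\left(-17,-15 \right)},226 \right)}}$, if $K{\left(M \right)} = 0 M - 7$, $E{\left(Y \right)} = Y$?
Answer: $- \frac{150}{63239} \approx -0.002372$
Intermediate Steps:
$K{\left(M \right)} = -7$ ($K{\left(M \right)} = 0 - 7 = -7$)
$U{\left(L,o \right)} = -107$ ($U{\left(L,o \right)} = -114 - -7 = -114 + 7 = -107$)
$\frac{1}{\frac{47189}{E{\left(-150 \right)}} + U{\left(m{\left(-17,-15 \right)},226 \right)}} = \frac{1}{\frac{47189}{-150} - 107} = \frac{1}{47189 \left(- \frac{1}{150}\right) - 107} = \frac{1}{- \frac{47189}{150} - 107} = \frac{1}{- \frac{63239}{150}} = - \frac{150}{63239}$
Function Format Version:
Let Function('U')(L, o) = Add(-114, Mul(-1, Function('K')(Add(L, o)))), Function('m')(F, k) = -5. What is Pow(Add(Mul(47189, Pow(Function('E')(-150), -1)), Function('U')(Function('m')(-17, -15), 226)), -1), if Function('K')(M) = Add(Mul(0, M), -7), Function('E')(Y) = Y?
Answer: Rational(-150, 63239) ≈ -0.0023720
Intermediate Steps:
Function('K')(M) = -7 (Function('K')(M) = Add(0, -7) = -7)
Function('U')(L, o) = -107 (Function('U')(L, o) = Add(-114, Mul(-1, -7)) = Add(-114, 7) = -107)
Pow(Add(Mul(47189, Pow(Function('E')(-150), -1)), Function('U')(Function('m')(-17, -15), 226)), -1) = Pow(Add(Mul(47189, Pow(-150, -1)), -107), -1) = Pow(Add(Mul(47189, Rational(-1, 150)), -107), -1) = Pow(Add(Rational(-47189, 150), -107), -1) = Pow(Rational(-63239, 150), -1) = Rational(-150, 63239)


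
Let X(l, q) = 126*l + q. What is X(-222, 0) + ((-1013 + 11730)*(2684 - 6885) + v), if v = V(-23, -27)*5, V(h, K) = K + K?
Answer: -45050359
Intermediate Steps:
V(h, K) = 2*K
v = -270 (v = (2*(-27))*5 = -54*5 = -270)
X(l, q) = q + 126*l
X(-222, 0) + ((-1013 + 11730)*(2684 - 6885) + v) = (0 + 126*(-222)) + ((-1013 + 11730)*(2684 - 6885) - 270) = (0 - 27972) + (10717*(-4201) - 270) = -27972 + (-45022117 - 270) = -27972 - 45022387 = -45050359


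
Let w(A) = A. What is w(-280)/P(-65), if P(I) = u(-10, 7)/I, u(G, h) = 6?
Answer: 9100/3 ≈ 3033.3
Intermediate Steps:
P(I) = 6/I
w(-280)/P(-65) = -280/(6/(-65)) = -280/(6*(-1/65)) = -280/(-6/65) = -280*(-65/6) = 9100/3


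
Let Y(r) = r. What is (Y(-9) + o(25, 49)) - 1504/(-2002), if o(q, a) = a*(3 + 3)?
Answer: 286037/1001 ≈ 285.75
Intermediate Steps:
o(q, a) = 6*a (o(q, a) = a*6 = 6*a)
(Y(-9) + o(25, 49)) - 1504/(-2002) = (-9 + 6*49) - 1504/(-2002) = (-9 + 294) - 1504*(-1/2002) = 285 + 752/1001 = 286037/1001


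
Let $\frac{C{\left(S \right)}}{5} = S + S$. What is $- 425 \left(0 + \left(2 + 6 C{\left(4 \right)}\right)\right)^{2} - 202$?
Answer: $-24889902$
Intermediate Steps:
$C{\left(S \right)} = 10 S$ ($C{\left(S \right)} = 5 \left(S + S\right) = 5 \cdot 2 S = 10 S$)
$- 425 \left(0 + \left(2 + 6 C{\left(4 \right)}\right)\right)^{2} - 202 = - 425 \left(0 + \left(2 + 6 \cdot 10 \cdot 4\right)\right)^{2} - 202 = - 425 \left(0 + \left(2 + 6 \cdot 40\right)\right)^{2} - 202 = - 425 \left(0 + \left(2 + 240\right)\right)^{2} - 202 = - 425 \left(0 + 242\right)^{2} - 202 = - 425 \cdot 242^{2} - 202 = \left(-425\right) 58564 - 202 = -24889700 - 202 = -24889902$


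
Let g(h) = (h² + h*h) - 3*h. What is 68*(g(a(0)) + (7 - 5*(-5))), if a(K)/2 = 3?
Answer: 5848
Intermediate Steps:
a(K) = 6 (a(K) = 2*3 = 6)
g(h) = -3*h + 2*h² (g(h) = (h² + h²) - 3*h = 2*h² - 3*h = -3*h + 2*h²)
68*(g(a(0)) + (7 - 5*(-5))) = 68*(6*(-3 + 2*6) + (7 - 5*(-5))) = 68*(6*(-3 + 12) + (7 + 25)) = 68*(6*9 + 32) = 68*(54 + 32) = 68*86 = 5848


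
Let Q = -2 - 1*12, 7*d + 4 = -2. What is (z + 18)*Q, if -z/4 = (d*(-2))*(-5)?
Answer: -732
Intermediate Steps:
d = -6/7 (d = -4/7 + (⅐)*(-2) = -4/7 - 2/7 = -6/7 ≈ -0.85714)
Q = -14 (Q = -2 - 12 = -14)
z = 240/7 (z = -4*(-6/7*(-2))*(-5) = -48*(-5)/7 = -4*(-60/7) = 240/7 ≈ 34.286)
(z + 18)*Q = (240/7 + 18)*(-14) = (366/7)*(-14) = -732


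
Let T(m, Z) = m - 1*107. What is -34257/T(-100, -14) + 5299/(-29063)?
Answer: 331504766/2005347 ≈ 165.31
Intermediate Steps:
T(m, Z) = -107 + m (T(m, Z) = m - 107 = -107 + m)
-34257/T(-100, -14) + 5299/(-29063) = -34257/(-107 - 100) + 5299/(-29063) = -34257/(-207) + 5299*(-1/29063) = -34257*(-1/207) - 5299/29063 = 11419/69 - 5299/29063 = 331504766/2005347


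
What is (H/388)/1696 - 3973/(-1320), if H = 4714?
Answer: 163790449/54288960 ≈ 3.0170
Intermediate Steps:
(H/388)/1696 - 3973/(-1320) = (4714/388)/1696 - 3973/(-1320) = (4714*(1/388))*(1/1696) - 3973*(-1/1320) = (2357/194)*(1/1696) + 3973/1320 = 2357/329024 + 3973/1320 = 163790449/54288960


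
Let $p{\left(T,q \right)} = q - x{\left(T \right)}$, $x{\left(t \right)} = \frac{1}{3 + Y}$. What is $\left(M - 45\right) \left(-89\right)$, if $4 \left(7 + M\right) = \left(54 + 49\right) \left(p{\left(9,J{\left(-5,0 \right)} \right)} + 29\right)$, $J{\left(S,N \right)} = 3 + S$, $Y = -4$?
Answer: $-59541$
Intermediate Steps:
$x{\left(t \right)} = -1$ ($x{\left(t \right)} = \frac{1}{3 - 4} = \frac{1}{-1} = -1$)
$p{\left(T,q \right)} = 1 + q$ ($p{\left(T,q \right)} = q - -1 = q + 1 = 1 + q$)
$M = 714$ ($M = -7 + \frac{\left(54 + 49\right) \left(\left(1 + \left(3 - 5\right)\right) + 29\right)}{4} = -7 + \frac{103 \left(\left(1 - 2\right) + 29\right)}{4} = -7 + \frac{103 \left(-1 + 29\right)}{4} = -7 + \frac{103 \cdot 28}{4} = -7 + \frac{1}{4} \cdot 2884 = -7 + 721 = 714$)
$\left(M - 45\right) \left(-89\right) = \left(714 - 45\right) \left(-89\right) = 669 \left(-89\right) = -59541$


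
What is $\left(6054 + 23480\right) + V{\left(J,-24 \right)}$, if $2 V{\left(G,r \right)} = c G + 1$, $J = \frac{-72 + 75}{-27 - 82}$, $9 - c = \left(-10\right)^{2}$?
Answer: $\frac{3219397}{109} \approx 29536.0$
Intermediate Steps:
$c = -91$ ($c = 9 - \left(-10\right)^{2} = 9 - 100 = -91$)
$J = - \frac{3}{109}$ ($J = \frac{3}{-109} = 3 \left(- \frac{1}{109}\right) = - \frac{3}{109} \approx -0.027523$)
$V{\left(G,r \right)} = \frac{1}{2} - \frac{91 G}{2}$ ($V{\left(G,r \right)} = \frac{- 91 G + 1}{2} = \frac{1 - 91 G}{2} = \frac{1}{2} - \frac{91 G}{2}$)
$\left(6054 + 23480\right) + V{\left(J,-24 \right)} = \left(6054 + 23480\right) + \left(\frac{1}{2} - - \frac{273}{218}\right) = 29534 + \left(\frac{1}{2} + \frac{273}{218}\right) = 29534 + \frac{191}{109} = \frac{3219397}{109}$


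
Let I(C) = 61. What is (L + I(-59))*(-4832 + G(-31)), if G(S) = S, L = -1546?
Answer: 7221555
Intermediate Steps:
(L + I(-59))*(-4832 + G(-31)) = (-1546 + 61)*(-4832 - 31) = -1485*(-4863) = 7221555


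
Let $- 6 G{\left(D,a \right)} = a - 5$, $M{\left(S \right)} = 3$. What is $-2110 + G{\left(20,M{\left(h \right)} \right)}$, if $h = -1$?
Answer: $- \frac{6329}{3} \approx -2109.7$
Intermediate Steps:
$G{\left(D,a \right)} = \frac{5}{6} - \frac{a}{6}$ ($G{\left(D,a \right)} = - \frac{a - 5}{6} = - \frac{-5 + a}{6} = \frac{5}{6} - \frac{a}{6}$)
$-2110 + G{\left(20,M{\left(h \right)} \right)} = -2110 + \left(\frac{5}{6} - \frac{1}{2}\right) = -2110 + \frac{1}{3} = - \frac{6329}{3}$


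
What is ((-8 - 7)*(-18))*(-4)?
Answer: -1080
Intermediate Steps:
((-8 - 7)*(-18))*(-4) = -15*(-18)*(-4) = 270*(-4) = -1080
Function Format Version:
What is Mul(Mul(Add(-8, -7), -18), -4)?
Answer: -1080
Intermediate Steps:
Mul(Mul(Add(-8, -7), -18), -4) = Mul(Mul(-15, -18), -4) = Mul(270, -4) = -1080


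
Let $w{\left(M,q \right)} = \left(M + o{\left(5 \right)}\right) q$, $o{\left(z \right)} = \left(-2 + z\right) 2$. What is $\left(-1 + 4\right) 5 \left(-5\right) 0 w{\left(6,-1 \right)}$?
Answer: $0$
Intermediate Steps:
$o{\left(z \right)} = -4 + 2 z$
$w{\left(M,q \right)} = q \left(6 + M\right)$ ($w{\left(M,q \right)} = \left(M + \left(-4 + 2 \cdot 5\right)\right) q = \left(M + \left(-4 + 10\right)\right) q = \left(M + 6\right) q = \left(6 + M\right) q = q \left(6 + M\right)$)
$\left(-1 + 4\right) 5 \left(-5\right) 0 w{\left(6,-1 \right)} = \left(-1 + 4\right) 5 \left(-5\right) 0 \left(- (6 + 6)\right) = 3 \cdot 5 \cdot 0 \left(\left(-1\right) 12\right) = 15 \cdot 0 \left(-12\right) = 15 \cdot 0 = 0$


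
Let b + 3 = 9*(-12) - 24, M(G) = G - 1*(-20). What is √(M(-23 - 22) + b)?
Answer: 4*I*√10 ≈ 12.649*I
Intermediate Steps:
M(G) = 20 + G (M(G) = G + 20 = 20 + G)
b = -135 (b = -3 + (9*(-12) - 24) = -3 + (-108 - 24) = -3 - 132 = -135)
√(M(-23 - 22) + b) = √((20 + (-23 - 22)) - 135) = √((20 - 45) - 135) = √(-25 - 135) = √(-160) = 4*I*√10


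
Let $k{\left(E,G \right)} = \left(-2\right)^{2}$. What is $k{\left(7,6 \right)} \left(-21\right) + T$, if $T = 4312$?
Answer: $4228$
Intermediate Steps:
$k{\left(E,G \right)} = 4$
$k{\left(7,6 \right)} \left(-21\right) + T = 4 \left(-21\right) + 4312 = -84 + 4312 = 4228$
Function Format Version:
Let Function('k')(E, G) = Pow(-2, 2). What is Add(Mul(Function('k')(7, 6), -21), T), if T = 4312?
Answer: 4228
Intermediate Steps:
Function('k')(E, G) = 4
Add(Mul(Function('k')(7, 6), -21), T) = Add(Mul(4, -21), 4312) = Add(-84, 4312) = 4228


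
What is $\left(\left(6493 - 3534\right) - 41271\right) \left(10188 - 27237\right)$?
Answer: $653181288$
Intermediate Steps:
$\left(\left(6493 - 3534\right) - 41271\right) \left(10188 - 27237\right) = \left(\left(6493 - 3534\right) - 41271\right) \left(-17049\right) = \left(2959 - 41271\right) \left(-17049\right) = \left(-38312\right) \left(-17049\right) = 653181288$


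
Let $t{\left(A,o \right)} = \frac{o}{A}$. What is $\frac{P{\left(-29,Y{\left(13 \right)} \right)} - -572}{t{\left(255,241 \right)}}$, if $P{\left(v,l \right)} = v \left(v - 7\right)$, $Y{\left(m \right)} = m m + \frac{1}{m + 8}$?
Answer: $\frac{412080}{241} \approx 1709.9$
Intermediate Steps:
$Y{\left(m \right)} = m^{2} + \frac{1}{8 + m}$
$P{\left(v,l \right)} = v \left(-7 + v\right)$
$\frac{P{\left(-29,Y{\left(13 \right)} \right)} - -572}{t{\left(255,241 \right)}} = \frac{- 29 \left(-7 - 29\right) - -572}{241 \cdot \frac{1}{255}} = \frac{\left(-29\right) \left(-36\right) + 572}{241 \cdot \frac{1}{255}} = \frac{1044 + 572}{\frac{241}{255}} = 1616 \cdot \frac{255}{241} = \frac{412080}{241}$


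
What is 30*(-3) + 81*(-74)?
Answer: -6084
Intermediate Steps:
30*(-3) + 81*(-74) = -90 - 5994 = -6084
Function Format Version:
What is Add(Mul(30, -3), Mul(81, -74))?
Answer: -6084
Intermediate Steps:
Add(Mul(30, -3), Mul(81, -74)) = Add(-90, -5994) = -6084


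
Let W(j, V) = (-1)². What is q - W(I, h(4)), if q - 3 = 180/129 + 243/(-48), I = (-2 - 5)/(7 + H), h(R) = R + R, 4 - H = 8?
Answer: -1147/688 ≈ -1.6672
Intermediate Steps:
H = -4 (H = 4 - 1*8 = 4 - 8 = -4)
h(R) = 2*R
I = -7/3 (I = (-2 - 5)/(7 - 4) = -7/3 ≈ -2.3333)
W(j, V) = 1
q = -459/688 (q = 3 + (180/129 + 243/(-48)) = 3 + (180*(1/129) + 243*(-1/48)) = 3 + (60/43 - 81/16) = 3 - 2523/688 = -459/688 ≈ -0.66715)
q - W(I, h(4)) = -459/688 - 1*1 = -459/688 - 1 = -1147/688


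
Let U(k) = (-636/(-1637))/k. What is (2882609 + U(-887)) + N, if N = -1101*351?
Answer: 3624468842366/1452019 ≈ 2.4962e+6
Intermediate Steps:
U(k) = 636/(1637*k) (U(k) = (-636*(-1/1637))/k = 636/(1637*k))
N = -386451
(2882609 + U(-887)) + N = (2882609 + (636/1637)/(-887)) - 386451 = (2882609 + (636/1637)*(-1/887)) - 386451 = (2882609 - 636/1452019) - 386451 = 4185603036935/1452019 - 386451 = 3624468842366/1452019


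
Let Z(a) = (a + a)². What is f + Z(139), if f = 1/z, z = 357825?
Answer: 27654147301/357825 ≈ 77284.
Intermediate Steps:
f = 1/357825 ≈ 2.7947e-6
Z(a) = 4*a² (Z(a) = (2*a)² = 4*a²)
f + Z(139) = 1/357825 + 4*139² = 1/357825 + 4*19321 = 1/357825 + 77284 = 27654147301/357825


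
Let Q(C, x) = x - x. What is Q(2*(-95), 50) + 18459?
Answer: 18459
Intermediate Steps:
Q(C, x) = 0
Q(2*(-95), 50) + 18459 = 0 + 18459 = 18459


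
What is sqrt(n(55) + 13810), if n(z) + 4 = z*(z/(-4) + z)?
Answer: sqrt(64299)/2 ≈ 126.79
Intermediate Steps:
n(z) = -4 + 3*z**2/4 (n(z) = -4 + z*(z/(-4) + z) = -4 + z*(z*(-1/4) + z) = -4 + z*(-z/4 + z) = -4 + z*(3*z/4) = -4 + 3*z**2/4)
sqrt(n(55) + 13810) = sqrt((-4 + (3/4)*55**2) + 13810) = sqrt((-4 + (3/4)*3025) + 13810) = sqrt((-4 + 9075/4) + 13810) = sqrt(9059/4 + 13810) = sqrt(64299/4) = sqrt(64299)/2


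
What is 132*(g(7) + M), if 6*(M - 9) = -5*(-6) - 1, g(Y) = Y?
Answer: 2750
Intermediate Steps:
M = 83/6 (M = 9 + (-5*(-6) - 1)/6 = 9 + (30 - 1)/6 = 9 + (⅙)*29 = 9 + 29/6 = 83/6 ≈ 13.833)
132*(g(7) + M) = 132*(7 + 83/6) = 132*(125/6) = 2750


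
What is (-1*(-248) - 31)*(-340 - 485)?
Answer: -179025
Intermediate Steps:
(-1*(-248) - 31)*(-340 - 485) = (248 - 31)*(-825) = 217*(-825) = -179025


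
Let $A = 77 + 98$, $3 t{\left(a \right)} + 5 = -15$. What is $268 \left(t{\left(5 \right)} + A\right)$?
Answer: $\frac{135340}{3} \approx 45113.0$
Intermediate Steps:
$t{\left(a \right)} = - \frac{20}{3}$ ($t{\left(a \right)} = - \frac{5}{3} + \frac{1}{3} \left(-15\right) = - \frac{5}{3} - 5 = - \frac{20}{3}$)
$A = 175$
$268 \left(t{\left(5 \right)} + A\right) = 268 \left(- \frac{20}{3} + 175\right) = 268 \cdot \frac{505}{3} = \frac{135340}{3}$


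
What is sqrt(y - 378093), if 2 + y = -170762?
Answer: I*sqrt(548857) ≈ 740.85*I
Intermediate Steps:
y = -170764 (y = -2 - 170762 = -170764)
sqrt(y - 378093) = sqrt(-170764 - 378093) = sqrt(-548857) = I*sqrt(548857)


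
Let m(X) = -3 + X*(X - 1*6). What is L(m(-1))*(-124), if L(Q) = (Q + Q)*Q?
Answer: -3968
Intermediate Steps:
m(X) = -3 + X*(-6 + X) (m(X) = -3 + X*(X - 6) = -3 + X*(-6 + X))
L(Q) = 2*Q² (L(Q) = (2*Q)*Q = 2*Q²)
L(m(-1))*(-124) = (2*(-3 + (-1)² - 6*(-1))²)*(-124) = (2*(-3 + 1 + 6)²)*(-124) = (2*4²)*(-124) = (2*16)*(-124) = 32*(-124) = -3968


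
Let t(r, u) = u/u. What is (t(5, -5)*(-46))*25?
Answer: -1150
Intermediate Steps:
t(r, u) = 1
(t(5, -5)*(-46))*25 = (1*(-46))*25 = -46*25 = -1150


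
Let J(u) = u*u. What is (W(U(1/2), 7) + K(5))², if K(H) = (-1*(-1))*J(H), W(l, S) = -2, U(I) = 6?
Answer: 529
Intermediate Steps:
J(u) = u²
K(H) = H² (K(H) = (-1*(-1))*H² = 1*H² = H²)
(W(U(1/2), 7) + K(5))² = (-2 + 5²)² = (-2 + 25)² = 23² = 529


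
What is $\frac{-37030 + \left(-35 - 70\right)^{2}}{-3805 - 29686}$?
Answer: $\frac{26005}{33491} \approx 0.77648$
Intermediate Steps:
$\frac{-37030 + \left(-35 - 70\right)^{2}}{-3805 - 29686} = \frac{-37030 + \left(-105\right)^{2}}{-33491} = \left(-37030 + 11025\right) \left(- \frac{1}{33491}\right) = \left(-26005\right) \left(- \frac{1}{33491}\right) = \frac{26005}{33491}$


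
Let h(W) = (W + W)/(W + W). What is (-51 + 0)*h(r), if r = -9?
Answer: -51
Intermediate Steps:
h(W) = 1 (h(W) = (2*W)/((2*W)) = (2*W)*(1/(2*W)) = 1)
(-51 + 0)*h(r) = (-51 + 0)*1 = -51*1 = -51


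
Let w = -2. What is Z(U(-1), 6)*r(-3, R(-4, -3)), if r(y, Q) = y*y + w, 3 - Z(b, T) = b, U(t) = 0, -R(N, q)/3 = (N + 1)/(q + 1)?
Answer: 21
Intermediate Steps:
R(N, q) = -3*(1 + N)/(1 + q) (R(N, q) = -3*(N + 1)/(q + 1) = -3*(1 + N)/(1 + q))
Z(b, T) = 3 - b
r(y, Q) = -2 + y² (r(y, Q) = y*y - 2 = y² - 2 = -2 + y²)
Z(U(-1), 6)*r(-3, R(-4, -3)) = (3 - 1*0)*(-2 + (-3)²) = (3 + 0)*(-2 + 9) = 3*7 = 21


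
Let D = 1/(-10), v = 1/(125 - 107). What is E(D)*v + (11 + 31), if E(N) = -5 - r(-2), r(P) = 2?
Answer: 749/18 ≈ 41.611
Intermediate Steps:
v = 1/18 ≈ 0.055556
D = -1/10 ≈ -0.10000
E(N) = -7 (E(N) = -5 - 1*2 = -5 - 2 = -7)
E(D)*v + (11 + 31) = -7*1/18 + (11 + 31) = -7/18 + 42 = 749/18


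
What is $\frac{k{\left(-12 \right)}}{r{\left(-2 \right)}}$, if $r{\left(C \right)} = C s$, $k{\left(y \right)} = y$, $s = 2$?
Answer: $3$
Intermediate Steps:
$r{\left(C \right)} = 2 C$ ($r{\left(C \right)} = C 2 = 2 C$)
$\frac{k{\left(-12 \right)}}{r{\left(-2 \right)}} = - \frac{12}{2 \left(-2\right)} = - \frac{12}{-4} = \left(-12\right) \left(- \frac{1}{4}\right) = 3$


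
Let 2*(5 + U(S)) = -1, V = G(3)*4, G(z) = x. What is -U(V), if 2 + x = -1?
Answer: 11/2 ≈ 5.5000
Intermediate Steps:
x = -3 (x = -2 - 1 = -3)
G(z) = -3
V = -12 (V = -3*4 = -12)
U(S) = -11/2 (U(S) = -5 + (½)*(-1) = -5 - ½ = -11/2)
-U(V) = -1*(-11/2) = 11/2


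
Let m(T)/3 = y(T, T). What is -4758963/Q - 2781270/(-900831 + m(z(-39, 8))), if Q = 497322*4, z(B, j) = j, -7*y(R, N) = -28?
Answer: 46140101669/66369941736 ≈ 0.69520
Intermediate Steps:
y(R, N) = 4 (y(R, N) = -⅐*(-28) = 4)
Q = 1989288
m(T) = 12 (m(T) = 3*4 = 12)
-4758963/Q - 2781270/(-900831 + m(z(-39, 8))) = -4758963/1989288 - 2781270/(-900831 + 12) = -4758963*1/1989288 - 2781270/(-900819) = -1586321/663096 - 2781270*(-1/900819) = -1586321/663096 + 309030/100091 = 46140101669/66369941736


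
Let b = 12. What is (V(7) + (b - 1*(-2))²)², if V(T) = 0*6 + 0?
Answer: 38416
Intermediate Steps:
V(T) = 0 (V(T) = 0 + 0 = 0)
(V(7) + (b - 1*(-2))²)² = (0 + (12 - 1*(-2))²)² = (0 + (12 + 2)²)² = (0 + 14²)² = (0 + 196)² = 196² = 38416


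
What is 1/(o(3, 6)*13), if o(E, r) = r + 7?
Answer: 1/169 ≈ 0.0059172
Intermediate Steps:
o(E, r) = 7 + r
1/(o(3, 6)*13) = 1/((7 + 6)*13) = 1/(13*13) = 1/169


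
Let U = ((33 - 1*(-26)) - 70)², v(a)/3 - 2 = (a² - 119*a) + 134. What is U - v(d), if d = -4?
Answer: -1763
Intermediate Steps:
v(a) = 408 - 357*a + 3*a² (v(a) = 6 + 3*((a² - 119*a) + 134) = 6 + 3*(134 + a² - 119*a) = 6 + (402 - 357*a + 3*a²) = 408 - 357*a + 3*a²)
U = 121 (U = ((33 + 26) - 70)² = (59 - 70)² = (-11)² = 121)
U - v(d) = 121 - (408 - 357*(-4) + 3*(-4)²) = 121 - (408 + 1428 + 3*16) = 121 - (408 + 1428 + 48) = 121 - 1*1884 = 121 - 1884 = -1763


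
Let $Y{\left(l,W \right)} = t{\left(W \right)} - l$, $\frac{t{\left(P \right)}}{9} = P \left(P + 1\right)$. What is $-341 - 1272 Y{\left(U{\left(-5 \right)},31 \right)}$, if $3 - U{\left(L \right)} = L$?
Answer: $-11346581$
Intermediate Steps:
$U{\left(L \right)} = 3 - L$
$t{\left(P \right)} = 9 P \left(1 + P\right)$ ($t{\left(P \right)} = 9 P \left(P + 1\right) = 9 P \left(1 + P\right)$)
$Y{\left(l,W \right)} = - l + 9 W \left(1 + W\right)$ ($Y{\left(l,W \right)} = 9 W \left(1 + W\right) - l = - l + 9 W \left(1 + W\right)$)
$-341 - 1272 Y{\left(U{\left(-5 \right)},31 \right)} = -341 - 1272 \left(- (3 - -5) + 9 \cdot 31 \left(1 + 31\right)\right) = -341 - 1272 \left(- (3 + 5) + 9 \cdot 31 \cdot 32\right) = -341 - 1272 \left(\left(-1\right) 8 + 8928\right) = -341 - 1272 \left(-8 + 8928\right) = -341 - 11346240 = -11346581$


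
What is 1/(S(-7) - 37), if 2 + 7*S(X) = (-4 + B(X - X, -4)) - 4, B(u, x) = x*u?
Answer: -7/269 ≈ -0.026022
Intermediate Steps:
B(u, x) = u*x
S(X) = -10/7 (S(X) = -2/7 + ((-4 + (X - X)*(-4)) - 4)/7 = -2/7 + ((-4 + 0*(-4)) - 4)/7 = -2/7 + ((-4 + 0) - 4)/7 = -2/7 + (-4 - 4)/7 = -2/7 + (⅐)*(-8) = -2/7 - 8/7 = -10/7)
1/(S(-7) - 37) = 1/(-10/7 - 37) = 1/(-269/7) = -7/269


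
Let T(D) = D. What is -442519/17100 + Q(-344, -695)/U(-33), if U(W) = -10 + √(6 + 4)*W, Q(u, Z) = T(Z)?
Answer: -489362501/18450900 + 4587*√10/2158 ≈ -19.801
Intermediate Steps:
Q(u, Z) = Z
U(W) = -10 + W*√10 (U(W) = -10 + √10*W = -10 + W*√10)
-442519/17100 + Q(-344, -695)/U(-33) = -442519/17100 - 695/(-10 - 33*√10)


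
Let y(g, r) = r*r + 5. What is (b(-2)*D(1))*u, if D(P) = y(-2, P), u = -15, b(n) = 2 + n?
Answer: 0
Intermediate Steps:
y(g, r) = 5 + r**2 (y(g, r) = r**2 + 5 = 5 + r**2)
D(P) = 5 + P**2
(b(-2)*D(1))*u = ((2 - 2)*(5 + 1**2))*(-15) = (0*(5 + 1))*(-15) = (0*6)*(-15) = 0*(-15) = 0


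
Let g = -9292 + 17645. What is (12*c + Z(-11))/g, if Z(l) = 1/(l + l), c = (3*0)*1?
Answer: -1/183766 ≈ -5.4417e-6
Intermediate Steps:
g = 8353
c = 0 (c = 0*1 = 0)
Z(l) = 1/(2*l)
(12*c + Z(-11))/g = (12*0 + (1/2)/(-11))/8353 = (0 + (1/2)*(-1/11))*(1/8353) = (0 - 1/22)*(1/8353) = -1/22*1/8353 = -1/183766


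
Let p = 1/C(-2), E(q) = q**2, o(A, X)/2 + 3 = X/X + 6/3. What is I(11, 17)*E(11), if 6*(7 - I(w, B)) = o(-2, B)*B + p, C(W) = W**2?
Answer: 20207/24 ≈ 841.96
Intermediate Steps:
o(A, X) = 0 (o(A, X) = -6 + 2*(X/X + 6/3) = -6 + 2*(1 + 6*(1/3)) = -6 + 2*(1 + 2) = -6 + 2*3 = -6 + 6 = 0)
p = 1/4 (p = 1/((-2)**2) = 1/4 ≈ 0.25000)
I(w, B) = 167/24 (I(w, B) = 7 - (0*B + 1/4)/6 = 7 - (0 + 1/4)/6 = 7 - 1/6*1/4 = 7 - 1/24 = 167/24)
I(11, 17)*E(11) = (167/24)*11**2 = (167/24)*121 = 20207/24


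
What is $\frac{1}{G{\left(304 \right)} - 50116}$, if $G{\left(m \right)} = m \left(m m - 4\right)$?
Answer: $\frac{1}{28043132} \approx 3.5659 \cdot 10^{-8}$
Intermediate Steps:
$G{\left(m \right)} = m \left(-4 + m^{2}\right)$ ($G{\left(m \right)} = m \left(m^{2} - 4\right) = m \left(-4 + m^{2}\right)$)
$\frac{1}{G{\left(304 \right)} - 50116} = \frac{1}{304 \left(-4 + 304^{2}\right) - 50116} = \frac{1}{304 \left(-4 + 92416\right) - 50116} = \frac{1}{304 \cdot 92412 - 50116} = \frac{1}{28093248 - 50116} = \frac{1}{28043132}$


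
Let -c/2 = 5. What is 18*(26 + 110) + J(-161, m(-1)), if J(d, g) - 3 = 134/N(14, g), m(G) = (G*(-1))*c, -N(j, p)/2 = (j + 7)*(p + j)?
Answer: 205817/84 ≈ 2450.2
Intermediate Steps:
c = -10 (c = -2*5 = -10)
N(j, p) = -2*(7 + j)*(j + p) (N(j, p) = -2*(j + 7)*(p + j) = -2*(7 + j)*(j + p))
m(G) = 10*G (m(G) = (G*(-1))*(-10) = -G*(-10) = 10*G)
J(d, g) = 3 + 134/(-588 - 42*g) (J(d, g) = 3 + 134/(-14*14 - 14*g - 2*14² - 2*14*g) = 3 + 134/(-196 - 14*g - 2*196 - 28*g) = 3 + 134/(-196 - 14*g - 392 - 28*g) = 3 + 134/(-588 - 42*g))
18*(26 + 110) + J(-161, m(-1)) = 18*(26 + 110) + (815 + 63*(10*(-1)))/(21*(14 + 10*(-1))) = 18*136 + (815 + 63*(-10))/(21*(14 - 10)) = 2448 + (1/21)*(815 - 630)/4 = 2448 + (1/21)*(¼)*185 = 2448 + 185/84 = 205817/84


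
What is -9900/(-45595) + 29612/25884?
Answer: 7301867/5364459 ≈ 1.3612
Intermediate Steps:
-9900/(-45595) + 29612/25884 = -9900*(-1/45595) + 29612*(1/25884) = 180/829 + 7403/6471 = 7301867/5364459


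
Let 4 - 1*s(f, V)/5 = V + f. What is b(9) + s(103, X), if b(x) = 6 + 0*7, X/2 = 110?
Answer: -1589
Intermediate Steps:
X = 220 (X = 2*110 = 220)
s(f, V) = 20 - 5*V - 5*f (s(f, V) = 20 - 5*(V + f) = 20 + (-5*V - 5*f) = 20 - 5*V - 5*f)
b(x) = 6 (b(x) = 6 + 0 = 6)
b(9) + s(103, X) = 6 + (20 - 5*220 - 5*103) = 6 + (20 - 1100 - 515) = 6 - 1595 = -1589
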